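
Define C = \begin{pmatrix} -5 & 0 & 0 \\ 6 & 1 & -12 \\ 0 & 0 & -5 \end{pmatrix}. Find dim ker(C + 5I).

2

C + 5I = [[0, 0, 0], [6, 6, -12], [0, 0, 0]].
This matrix has rank 1, so its null space has dimension 3 − 1 = 2.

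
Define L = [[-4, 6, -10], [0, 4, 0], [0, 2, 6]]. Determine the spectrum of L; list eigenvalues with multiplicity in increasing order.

Characteristic polynomial: p(μ) = μ^3 - 6μ^2 - 16μ + 96 = (μ - 6)(μ - 4)(μ + 4).
Roots (with multiplicity): -4, 4, 6.

-4, 4, 6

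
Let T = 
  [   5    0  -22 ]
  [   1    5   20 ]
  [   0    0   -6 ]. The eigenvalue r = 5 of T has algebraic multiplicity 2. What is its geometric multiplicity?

T − 5I = [[0, 0, -22], [1, 0, 20], [0, 0, -11]].
This matrix has rank 2, so its null space has dimension 3 − 2 = 1.

1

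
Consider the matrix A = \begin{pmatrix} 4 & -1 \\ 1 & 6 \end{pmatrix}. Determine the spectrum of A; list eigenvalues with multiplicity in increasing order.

5, 5

Characteristic polynomial: p(r) = r^2 - 10r + 25 = (r - 5)^2.
Roots (with multiplicity): 5, 5.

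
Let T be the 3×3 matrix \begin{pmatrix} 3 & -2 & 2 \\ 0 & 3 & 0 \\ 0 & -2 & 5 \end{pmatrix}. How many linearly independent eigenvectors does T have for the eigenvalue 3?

2

T − 3I = [[0, -2, 2], [0, 0, 0], [0, -2, 2]].
This matrix has rank 1, so its null space has dimension 3 − 1 = 2.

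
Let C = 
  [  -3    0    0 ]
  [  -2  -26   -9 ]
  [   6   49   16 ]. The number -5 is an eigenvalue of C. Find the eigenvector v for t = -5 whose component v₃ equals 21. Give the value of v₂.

C + 5I = [[2, 0, 0], [-2, -21, -9], [6, 49, 21]].
Solving (C + 5I)v = 0 gives the eigenspace spanned by (0, -9, 21).
With v₃ = 21, v = (0, -9, 21), so v₂ = -9.

-9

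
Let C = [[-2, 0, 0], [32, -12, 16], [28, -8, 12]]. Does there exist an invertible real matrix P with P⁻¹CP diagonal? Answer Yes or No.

Characteristic polynomial: p(t) = t^3 + 2t^2 - 16t - 32 = (t - 4)(t + 2)(t + 4).
All 3 eigenvalues are distinct, so C is diagonalizable.

Yes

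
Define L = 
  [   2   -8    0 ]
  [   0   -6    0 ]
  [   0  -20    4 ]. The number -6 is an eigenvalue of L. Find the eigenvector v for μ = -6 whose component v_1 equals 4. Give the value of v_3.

L + 6I = [[8, -8, 0], [0, 0, 0], [0, -20, 10]].
Solving (L + 6I)v = 0 gives the eigenspace spanned by (4, 4, 8).
With v_1 = 4, v = (4, 4, 8), so v_3 = 8.

8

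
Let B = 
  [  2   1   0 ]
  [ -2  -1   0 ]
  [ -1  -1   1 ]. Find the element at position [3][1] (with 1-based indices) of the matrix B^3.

Characteristic polynomial: r^3 - 2r^2 + r = r(r - 1)^2, so the eigenvalues are 0, 1, 1.
r=1: eigenvector (1, -1, -2).
r=0: eigenvector (-1, 2, 1).
r=1: eigenvector (0, 0, 1).
P = [[1, -1, 0], [-1, 2, 0], [-2, 1, 1]], D = diag(1, 0, 1), P⁻¹ = [[2, 1, 0], [1, 1, 0], [3, 1, 1]].
B³ = P·diag(1, 0, 1)·P⁻¹ = [[2, 1, 0], [-2, -1, 0], [-1, -1, 1]].
The requested entry is -1.

-1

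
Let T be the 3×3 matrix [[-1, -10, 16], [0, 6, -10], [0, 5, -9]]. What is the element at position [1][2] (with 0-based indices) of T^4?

510

Characteristic polynomial: s^3 + 4s^2 - s - 4 = (s - 1)(s + 1)(s + 4), so the eigenvalues are -4, -1, 1.
s=-1: eigenvector (1, 0, 0).
s=1: eigenvector (-2, 2, 1).
s=-4: eigenvector (-2, 1, 1).
P = [[1, -2, -2], [0, 2, 1], [0, 1, 1]], D = diag(-1, 1, -4), P⁻¹ = [[1, 0, 2], [0, 1, -1], [0, -1, 2]].
T⁴ = P·diag(1, 1, 256)·P⁻¹ = [[1, 510, -1020], [0, -254, 510], [0, -255, 511]].
The requested entry is 510.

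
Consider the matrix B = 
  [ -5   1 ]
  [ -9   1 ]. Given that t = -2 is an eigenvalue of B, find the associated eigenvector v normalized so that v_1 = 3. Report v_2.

9

B + 2I = [[-3, 1], [-9, 3]].
Solving (B + 2I)v = 0 gives the eigenspace spanned by (3, 9).
With v_1 = 3, v = (3, 9), so v_2 = 9.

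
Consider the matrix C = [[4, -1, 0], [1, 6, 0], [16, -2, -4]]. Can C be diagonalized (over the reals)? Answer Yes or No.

No

Characteristic polynomial: p(t) = t^3 - 6t^2 - 15t + 100 = (t - 5)^2(t + 4).
t = 5 has algebraic multiplicity 2; rank(C − 5I) = 2, so geometric multiplicity = 1.
Geometric multiplicity < algebraic multiplicity, so C is not diagonalizable.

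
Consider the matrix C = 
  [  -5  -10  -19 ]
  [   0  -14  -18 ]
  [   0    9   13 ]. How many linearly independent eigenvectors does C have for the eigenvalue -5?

C + 5I = [[0, -10, -19], [0, -9, -18], [0, 9, 18]].
This matrix has rank 2, so its null space has dimension 3 − 2 = 1.

1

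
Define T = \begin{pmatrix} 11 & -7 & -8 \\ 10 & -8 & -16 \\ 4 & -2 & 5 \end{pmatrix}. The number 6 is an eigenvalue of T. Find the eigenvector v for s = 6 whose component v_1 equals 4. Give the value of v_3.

T − 6I = [[5, -7, -8], [10, -14, -16], [4, -2, -1]].
Solving (T − 6I)v = 0 gives the eigenspace spanned by (4, 12, -8).
With v_1 = 4, v = (4, 12, -8), so v_3 = -8.

-8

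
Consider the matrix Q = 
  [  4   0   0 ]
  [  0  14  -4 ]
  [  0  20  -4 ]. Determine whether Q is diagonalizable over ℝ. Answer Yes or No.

Characteristic polynomial: p(r) = r^3 - 14r^2 + 64r - 96 = (r - 6)(r - 4)^2.
r = 4 has algebraic multiplicity 2; rank(Q − 4I) = 1, so geometric multiplicity = 2.
Every eigenvalue has geometric = algebraic multiplicity, so Q is diagonalizable.

Yes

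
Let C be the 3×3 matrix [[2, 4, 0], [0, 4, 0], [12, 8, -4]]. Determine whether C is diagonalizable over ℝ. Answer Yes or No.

Yes

Characteristic polynomial: p(λ) = λ^3 - 2λ^2 - 16λ + 32 = (λ - 4)(λ - 2)(λ + 4).
All 3 eigenvalues are distinct, so C is diagonalizable.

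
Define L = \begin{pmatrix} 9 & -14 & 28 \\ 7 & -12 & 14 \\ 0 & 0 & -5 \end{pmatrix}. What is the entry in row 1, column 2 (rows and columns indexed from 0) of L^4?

Characteristic polynomial: μ^3 + 8μ^2 + 5μ - 50 = (μ - 2)(μ + 5)^2, so the eigenvalues are -5, -5, 2.
μ=-5: eigenvector (-1, -1, 0).
μ=2: eigenvector (2, 1, 0).
μ=-5: eigenvector (-4, -2, 1).
P = [[-1, 2, -4], [-1, 1, -2], [0, 0, 1]], D = diag(-5, 2, -5), P⁻¹ = [[1, -2, 0], [1, -1, 2], [0, 0, 1]].
L⁴ = P·diag(625, 16, 625)·P⁻¹ = [[-593, 1218, -2436], [-609, 1234, -1218], [0, 0, 625]].
The requested entry is -1218.

-1218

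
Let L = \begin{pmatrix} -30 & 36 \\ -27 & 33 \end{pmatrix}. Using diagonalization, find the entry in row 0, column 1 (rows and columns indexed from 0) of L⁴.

Characteristic polynomial: λ^2 - 3λ - 18 = (λ - 6)(λ + 3), so the eigenvalues are -3, 6.
λ=6: eigenvector (1, 1).
λ=-3: eigenvector (4, 3).
P = [[1, 4], [1, 3]], D = diag(6, -3), P⁻¹ = [[-3, 4], [1, -1]].
L⁴ = P·diag(1296, 81)·P⁻¹ = [[-3564, 4860], [-3645, 4941]].
The requested entry is 4860.

4860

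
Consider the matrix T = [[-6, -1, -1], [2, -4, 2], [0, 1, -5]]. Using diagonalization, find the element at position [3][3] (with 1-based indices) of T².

Characteristic polynomial: s^3 + 15s^2 + 74s + 120 = (s + 4)(s + 5)(s + 6), so the eigenvalues are -6, -5, -4.
s=-5: eigenvector (1, 0, -1).
s=-4: eigenvector (-1, 1, 1).
s=-6: eigenvector (0, -1, 1).
P = [[1, -1, 0], [0, 1, -1], [-1, 1, 1]], D = diag(-5, -4, -6), P⁻¹ = [[2, 1, 1], [1, 1, 1], [1, 0, 1]].
T² = P·diag(25, 16, 36)·P⁻¹ = [[34, 9, 9], [-20, 16, -20], [2, -9, 27]].
The requested entry is 27.

27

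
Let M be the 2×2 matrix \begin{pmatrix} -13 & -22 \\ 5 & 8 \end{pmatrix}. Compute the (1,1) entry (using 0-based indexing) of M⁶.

-6586

Characteristic polynomial: λ^2 + 5λ + 6 = (λ + 2)(λ + 3), so the eigenvalues are -3, -2.
λ=-3: eigenvector (11, -5).
λ=-2: eigenvector (-2, 1).
P = [[11, -2], [-5, 1]], D = diag(-3, -2), P⁻¹ = [[1, 2], [5, 11]].
M⁶ = P·diag(729, 64)·P⁻¹ = [[7379, 14630], [-3325, -6586]].
The requested entry is -6586.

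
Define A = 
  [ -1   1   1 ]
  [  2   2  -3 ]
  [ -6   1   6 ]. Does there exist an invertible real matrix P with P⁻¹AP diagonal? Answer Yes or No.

No

Characteristic polynomial: p(λ) = λ^3 - 7λ^2 + 11λ - 5 = (λ - 5)(λ - 1)^2.
λ = 1 has algebraic multiplicity 2; rank(A − 1I) = 2, so geometric multiplicity = 1.
Geometric multiplicity < algebraic multiplicity, so A is not diagonalizable.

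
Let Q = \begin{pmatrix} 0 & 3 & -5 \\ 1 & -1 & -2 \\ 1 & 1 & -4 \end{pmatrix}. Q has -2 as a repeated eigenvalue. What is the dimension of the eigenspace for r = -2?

1

Q + 2I = [[2, 3, -5], [1, 1, -2], [1, 1, -2]].
This matrix has rank 2, so its null space has dimension 3 − 2 = 1.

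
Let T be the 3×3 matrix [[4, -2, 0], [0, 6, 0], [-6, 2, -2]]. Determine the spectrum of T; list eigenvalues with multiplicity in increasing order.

-2, 4, 6

Characteristic polynomial: p(r) = r^3 - 8r^2 + 4r + 48 = (r - 6)(r - 4)(r + 2).
Roots (with multiplicity): -2, 4, 6.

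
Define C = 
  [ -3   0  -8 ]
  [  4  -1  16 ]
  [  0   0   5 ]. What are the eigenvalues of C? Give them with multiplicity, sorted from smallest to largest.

Characteristic polynomial: p(s) = s^3 - s^2 - 17s - 15 = (s - 5)(s + 1)(s + 3).
Roots (with multiplicity): -3, -1, 5.

-3, -1, 5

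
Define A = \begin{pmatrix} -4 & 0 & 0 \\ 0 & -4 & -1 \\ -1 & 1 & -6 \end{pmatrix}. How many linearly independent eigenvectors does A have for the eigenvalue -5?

1

A + 5I = [[1, 0, 0], [0, 1, -1], [-1, 1, -1]].
This matrix has rank 2, so its null space has dimension 3 − 2 = 1.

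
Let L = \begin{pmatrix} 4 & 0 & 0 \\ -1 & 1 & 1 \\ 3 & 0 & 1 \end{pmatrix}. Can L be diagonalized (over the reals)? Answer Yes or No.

Characteristic polynomial: p(t) = t^3 - 6t^2 + 9t - 4 = (t - 4)(t - 1)^2.
t = 1 has algebraic multiplicity 2; rank(L − 1I) = 2, so geometric multiplicity = 1.
Geometric multiplicity < algebraic multiplicity, so L is not diagonalizable.

No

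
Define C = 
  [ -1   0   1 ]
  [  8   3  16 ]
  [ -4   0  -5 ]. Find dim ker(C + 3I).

C + 3I = [[2, 0, 1], [8, 6, 16], [-4, 0, -2]].
This matrix has rank 2, so its null space has dimension 3 − 2 = 1.

1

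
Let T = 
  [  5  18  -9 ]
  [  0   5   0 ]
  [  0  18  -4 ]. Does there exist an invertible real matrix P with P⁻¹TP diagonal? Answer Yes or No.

Characteristic polynomial: p(s) = s^3 - 6s^2 - 15s + 100 = (s - 5)^2(s + 4).
s = 5 has algebraic multiplicity 2; rank(T − 5I) = 1, so geometric multiplicity = 2.
Every eigenvalue has geometric = algebraic multiplicity, so T is diagonalizable.

Yes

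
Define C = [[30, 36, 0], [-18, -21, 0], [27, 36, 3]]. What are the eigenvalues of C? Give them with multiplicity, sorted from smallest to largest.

Characteristic polynomial: p(r) = r^3 - 12r^2 + 45r - 54 = (r - 6)(r - 3)^2.
Roots (with multiplicity): 3, 3, 6.

3, 3, 6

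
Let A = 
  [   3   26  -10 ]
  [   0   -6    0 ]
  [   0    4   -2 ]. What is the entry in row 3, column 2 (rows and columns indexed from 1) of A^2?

Characteristic polynomial: s^3 + 5s^2 - 12s - 36 = (s - 3)(s + 2)(s + 6), so the eigenvalues are -6, -2, 3.
s=3: eigenvector (1, 0, 0).
s=-6: eigenvector (-4, 1, -1).
s=-2: eigenvector (2, 0, 1).
P = [[1, -4, 2], [0, 1, 0], [0, -1, 1]], D = diag(3, -6, -2), P⁻¹ = [[1, 2, -2], [0, 1, 0], [0, 1, 1]].
A² = P·diag(9, 36, 4)·P⁻¹ = [[9, -118, -10], [0, 36, 0], [0, -32, 4]].
The requested entry is -32.

-32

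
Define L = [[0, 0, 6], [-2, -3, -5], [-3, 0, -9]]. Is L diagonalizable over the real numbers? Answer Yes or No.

Characteristic polynomial: p(t) = t^3 + 12t^2 + 45t + 54 = (t + 3)^2(t + 6).
t = -3 has algebraic multiplicity 2; rank(L + 3I) = 2, so geometric multiplicity = 1.
Geometric multiplicity < algebraic multiplicity, so L is not diagonalizable.

No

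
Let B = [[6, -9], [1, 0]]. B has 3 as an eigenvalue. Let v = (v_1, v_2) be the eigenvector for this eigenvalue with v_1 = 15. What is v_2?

5

B − 3I = [[3, -9], [1, -3]].
Solving (B − 3I)v = 0 gives the eigenspace spanned by (15, 5).
With v_1 = 15, v = (15, 5), so v_2 = 5.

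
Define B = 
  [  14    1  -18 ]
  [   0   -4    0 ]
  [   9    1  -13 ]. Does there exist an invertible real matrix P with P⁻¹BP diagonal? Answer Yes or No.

No

Characteristic polynomial: p(μ) = μ^3 + 3μ^2 - 24μ - 80 = (μ - 5)(μ + 4)^2.
μ = -4 has algebraic multiplicity 2; rank(B + 4I) = 2, so geometric multiplicity = 1.
Geometric multiplicity < algebraic multiplicity, so B is not diagonalizable.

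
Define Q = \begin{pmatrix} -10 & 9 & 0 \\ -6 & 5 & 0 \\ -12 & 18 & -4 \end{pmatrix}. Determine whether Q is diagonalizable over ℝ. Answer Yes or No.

Characteristic polynomial: p(r) = r^3 + 9r^2 + 24r + 16 = (r + 1)(r + 4)^2.
r = -4 has algebraic multiplicity 2; rank(Q + 4I) = 1, so geometric multiplicity = 2.
Every eigenvalue has geometric = algebraic multiplicity, so Q is diagonalizable.

Yes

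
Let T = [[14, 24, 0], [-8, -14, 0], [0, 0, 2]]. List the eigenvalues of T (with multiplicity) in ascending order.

Characteristic polynomial: p(λ) = λ^3 - 2λ^2 - 4λ + 8 = (λ - 2)^2(λ + 2).
Roots (with multiplicity): -2, 2, 2.

-2, 2, 2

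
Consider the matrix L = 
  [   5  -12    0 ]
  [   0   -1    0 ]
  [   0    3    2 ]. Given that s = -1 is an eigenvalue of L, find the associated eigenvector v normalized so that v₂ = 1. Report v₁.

2

L + 1I = [[6, -12, 0], [0, 0, 0], [0, 3, 3]].
Solving (L + 1I)v = 0 gives the eigenspace spanned by (2, 1, -1).
With v₂ = 1, v = (2, 1, -1), so v₁ = 2.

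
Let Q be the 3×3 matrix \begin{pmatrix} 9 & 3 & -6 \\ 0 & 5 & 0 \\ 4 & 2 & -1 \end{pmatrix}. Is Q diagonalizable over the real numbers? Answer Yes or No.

No

Characteristic polynomial: p(μ) = μ^3 - 13μ^2 + 55μ - 75 = (μ - 5)^2(μ - 3).
μ = 5 has algebraic multiplicity 2; rank(Q − 5I) = 2, so geometric multiplicity = 1.
Geometric multiplicity < algebraic multiplicity, so Q is not diagonalizable.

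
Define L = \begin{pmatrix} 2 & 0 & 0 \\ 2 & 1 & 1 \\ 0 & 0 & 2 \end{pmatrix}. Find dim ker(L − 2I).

2

L − 2I = [[0, 0, 0], [2, -1, 1], [0, 0, 0]].
This matrix has rank 1, so its null space has dimension 3 − 1 = 2.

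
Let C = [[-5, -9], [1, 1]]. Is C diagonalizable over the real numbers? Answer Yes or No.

No

Characteristic polynomial: p(λ) = λ^2 + 4λ + 4 = (λ + 2)^2.
λ = -2 has algebraic multiplicity 2; rank(C + 2I) = 1, so geometric multiplicity = 1.
Geometric multiplicity < algebraic multiplicity, so C is not diagonalizable.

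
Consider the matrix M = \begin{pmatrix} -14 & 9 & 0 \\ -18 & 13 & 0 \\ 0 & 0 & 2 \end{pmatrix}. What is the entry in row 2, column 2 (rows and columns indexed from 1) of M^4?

-113

Characteristic polynomial: μ^3 - μ^2 - 22μ + 40 = (μ - 4)(μ - 2)(μ + 5), so the eigenvalues are -5, 2, 4.
μ=4: eigenvector (1, 2, 0).
μ=-5: eigenvector (-1, -1, 0).
μ=2: eigenvector (0, 0, 1).
P = [[1, -1, 0], [2, -1, 0], [0, 0, 1]], D = diag(4, -5, 2), P⁻¹ = [[-1, 1, 0], [-2, 1, 0], [0, 0, 1]].
M⁴ = P·diag(256, 625, 16)·P⁻¹ = [[994, -369, 0], [738, -113, 0], [0, 0, 16]].
The requested entry is -113.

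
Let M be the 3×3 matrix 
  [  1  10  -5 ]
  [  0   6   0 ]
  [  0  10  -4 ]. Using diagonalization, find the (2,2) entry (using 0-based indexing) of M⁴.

256

Characteristic polynomial: λ^3 - 3λ^2 - 22λ + 24 = (λ - 6)(λ - 1)(λ + 4), so the eigenvalues are -4, 1, 6.
λ=-4: eigenvector (1, 0, 1).
λ=1: eigenvector (-1, 0, 0).
λ=6: eigenvector (1, 1, 1).
P = [[1, -1, 1], [0, 0, 1], [1, 0, 1]], D = diag(-4, 1, 6), P⁻¹ = [[0, -1, 1], [-1, 0, 1], [0, 1, 0]].
M⁴ = P·diag(256, 1, 1296)·P⁻¹ = [[1, 1040, 255], [0, 1296, 0], [0, 1040, 256]].
The requested entry is 256.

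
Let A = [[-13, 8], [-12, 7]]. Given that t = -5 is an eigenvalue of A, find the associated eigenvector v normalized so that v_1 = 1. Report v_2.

A + 5I = [[-8, 8], [-12, 12]].
Solving (A + 5I)v = 0 gives the eigenspace spanned by (1, 1).
With v_1 = 1, v = (1, 1), so v_2 = 1.

1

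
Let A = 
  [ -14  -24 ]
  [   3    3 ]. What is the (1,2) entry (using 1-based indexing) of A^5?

Characteristic polynomial: r^2 + 11r + 30 = (r + 5)(r + 6), so the eigenvalues are -6, -5.
r=-5: eigenvector (-8, 3).
r=-6: eigenvector (3, -1).
P = [[-8, 3], [3, -1]], D = diag(-5, -6), P⁻¹ = [[1, 3], [3, 8]].
A⁵ = P·diag(-3125, -7776)·P⁻¹ = [[-44984, -111624], [13953, 34083]].
The requested entry is -111624.

-111624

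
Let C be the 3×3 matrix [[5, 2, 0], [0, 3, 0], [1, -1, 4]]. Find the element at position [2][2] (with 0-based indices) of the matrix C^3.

Characteristic polynomial: μ^3 - 12μ^2 + 47μ - 60 = (μ - 5)(μ - 4)(μ - 3), so the eigenvalues are 3, 4, 5.
μ=3: eigenvector (-1, 1, 2).
μ=5: eigenvector (1, 0, 1).
μ=4: eigenvector (0, 0, 1).
P = [[-1, 1, 0], [1, 0, 0], [2, 1, 1]], D = diag(3, 5, 4), P⁻¹ = [[0, 1, 0], [1, 1, 0], [-1, -3, 1]].
C³ = P·diag(27, 125, 64)·P⁻¹ = [[125, 98, 0], [0, 27, 0], [61, -13, 64]].
The requested entry is 64.

64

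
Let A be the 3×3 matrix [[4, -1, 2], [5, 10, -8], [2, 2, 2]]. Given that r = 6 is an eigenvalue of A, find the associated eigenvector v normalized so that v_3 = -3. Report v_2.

-6

A − 6I = [[-2, -1, 2], [5, 4, -8], [2, 2, -4]].
Solving (A − 6I)v = 0 gives the eigenspace spanned by (0, -6, -3).
With v_3 = -3, v = (0, -6, -3), so v_2 = -6.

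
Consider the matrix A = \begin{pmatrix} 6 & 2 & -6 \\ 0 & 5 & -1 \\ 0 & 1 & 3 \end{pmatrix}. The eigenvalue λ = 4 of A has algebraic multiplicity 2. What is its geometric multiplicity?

A − 4I = [[2, 2, -6], [0, 1, -1], [0, 1, -1]].
This matrix has rank 2, so its null space has dimension 3 − 2 = 1.

1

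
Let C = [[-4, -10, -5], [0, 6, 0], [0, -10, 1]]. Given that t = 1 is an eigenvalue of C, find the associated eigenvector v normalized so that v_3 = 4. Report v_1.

C − 1I = [[-5, -10, -5], [0, 5, 0], [0, -10, 0]].
Solving (C − 1I)v = 0 gives the eigenspace spanned by (-4, 0, 4).
With v_3 = 4, v = (-4, 0, 4), so v_1 = -4.

-4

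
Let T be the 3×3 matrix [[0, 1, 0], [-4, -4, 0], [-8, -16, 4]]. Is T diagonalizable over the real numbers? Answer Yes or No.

Characteristic polynomial: p(μ) = μ^3 - 12μ - 16 = (μ - 4)(μ + 2)^2.
μ = -2 has algebraic multiplicity 2; rank(T + 2I) = 2, so geometric multiplicity = 1.
Geometric multiplicity < algebraic multiplicity, so T is not diagonalizable.

No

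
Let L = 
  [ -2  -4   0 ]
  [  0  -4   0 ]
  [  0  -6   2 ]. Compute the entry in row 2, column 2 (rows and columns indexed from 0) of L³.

8

Characteristic polynomial: t^3 + 4t^2 - 4t - 16 = (t - 2)(t + 2)(t + 4), so the eigenvalues are -4, -2, 2.
t=-2: eigenvector (1, 0, 0).
t=-4: eigenvector (2, 1, 1).
t=2: eigenvector (0, 0, 1).
P = [[1, 2, 0], [0, 1, 0], [0, 1, 1]], D = diag(-2, -4, 2), P⁻¹ = [[1, -2, 0], [0, 1, 0], [0, -1, 1]].
L³ = P·diag(-8, -64, 8)·P⁻¹ = [[-8, -112, 0], [0, -64, 0], [0, -72, 8]].
The requested entry is 8.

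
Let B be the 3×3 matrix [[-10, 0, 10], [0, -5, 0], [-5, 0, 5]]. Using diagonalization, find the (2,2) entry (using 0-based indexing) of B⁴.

Characteristic polynomial: s^3 + 10s^2 + 25s = s(s + 5)^2, so the eigenvalues are -5, -5, 0.
s=-5: eigenvector (0, 1, 0).
s=0: eigenvector (-1, 0, -1).
s=-5: eigenvector (2, 0, 1).
P = [[0, -1, 2], [1, 0, 0], [0, -1, 1]], D = diag(-5, 0, -5), P⁻¹ = [[0, 1, 0], [1, 0, -2], [1, 0, -1]].
B⁴ = P·diag(625, 0, 625)·P⁻¹ = [[1250, 0, -1250], [0, 625, 0], [625, 0, -625]].
The requested entry is -625.

-625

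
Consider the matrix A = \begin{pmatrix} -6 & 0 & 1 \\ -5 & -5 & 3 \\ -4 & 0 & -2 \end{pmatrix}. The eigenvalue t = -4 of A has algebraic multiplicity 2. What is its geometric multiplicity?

1

A + 4I = [[-2, 0, 1], [-5, -1, 3], [-4, 0, 2]].
This matrix has rank 2, so its null space has dimension 3 − 2 = 1.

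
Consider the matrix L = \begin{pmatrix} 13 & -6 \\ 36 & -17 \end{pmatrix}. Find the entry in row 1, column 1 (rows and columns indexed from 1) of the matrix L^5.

Characteristic polynomial: t^2 + 4t - 5 = (t - 1)(t + 5), so the eigenvalues are -5, 1.
t=-5: eigenvector (1, 3).
t=1: eigenvector (1, 2).
P = [[1, 1], [3, 2]], D = diag(-5, 1), P⁻¹ = [[-2, 1], [3, -1]].
L⁵ = P·diag(-3125, 1)·P⁻¹ = [[6253, -3126], [18756, -9377]].
The requested entry is 6253.

6253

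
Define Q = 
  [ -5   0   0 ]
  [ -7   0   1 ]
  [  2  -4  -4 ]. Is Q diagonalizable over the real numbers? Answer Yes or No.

No

Characteristic polynomial: p(μ) = μ^3 + 9μ^2 + 24μ + 20 = (μ + 2)^2(μ + 5).
μ = -2 has algebraic multiplicity 2; rank(Q + 2I) = 2, so geometric multiplicity = 1.
Geometric multiplicity < algebraic multiplicity, so Q is not diagonalizable.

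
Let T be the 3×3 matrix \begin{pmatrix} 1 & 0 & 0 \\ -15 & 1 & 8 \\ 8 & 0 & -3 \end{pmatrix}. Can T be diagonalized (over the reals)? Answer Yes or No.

No

Characteristic polynomial: p(r) = r^3 + r^2 - 5r + 3 = (r - 1)^2(r + 3).
r = 1 has algebraic multiplicity 2; rank(T − 1I) = 2, so geometric multiplicity = 1.
Geometric multiplicity < algebraic multiplicity, so T is not diagonalizable.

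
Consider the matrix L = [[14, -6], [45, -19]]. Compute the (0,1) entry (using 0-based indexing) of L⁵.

-2046

Characteristic polynomial: λ^2 + 5λ + 4 = (λ + 1)(λ + 4), so the eigenvalues are -4, -1.
λ=-1: eigenvector (-2, -5).
λ=-4: eigenvector (1, 3).
P = [[-2, 1], [-5, 3]], D = diag(-1, -4), P⁻¹ = [[-3, 1], [-5, 2]].
L⁵ = P·diag(-1, -1024)·P⁻¹ = [[5114, -2046], [15345, -6139]].
The requested entry is -2046.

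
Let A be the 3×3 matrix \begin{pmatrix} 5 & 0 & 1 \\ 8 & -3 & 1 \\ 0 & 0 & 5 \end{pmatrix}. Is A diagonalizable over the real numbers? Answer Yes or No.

No

Characteristic polynomial: p(t) = t^3 - 7t^2 - 5t + 75 = (t - 5)^2(t + 3).
t = 5 has algebraic multiplicity 2; rank(A − 5I) = 2, so geometric multiplicity = 1.
Geometric multiplicity < algebraic multiplicity, so A is not diagonalizable.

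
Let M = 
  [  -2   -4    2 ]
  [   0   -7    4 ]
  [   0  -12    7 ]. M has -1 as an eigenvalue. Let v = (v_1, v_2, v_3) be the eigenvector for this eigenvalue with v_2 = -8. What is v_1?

8

M + 1I = [[-1, -4, 2], [0, -6, 4], [0, -12, 8]].
Solving (M + 1I)v = 0 gives the eigenspace spanned by (8, -8, -12).
With v_2 = -8, v = (8, -8, -12), so v_1 = 8.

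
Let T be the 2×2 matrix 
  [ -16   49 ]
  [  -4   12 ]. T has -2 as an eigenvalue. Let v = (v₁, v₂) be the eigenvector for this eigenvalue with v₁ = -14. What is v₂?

-4

T + 2I = [[-14, 49], [-4, 14]].
Solving (T + 2I)v = 0 gives the eigenspace spanned by (-14, -4).
With v₁ = -14, v = (-14, -4), so v₂ = -4.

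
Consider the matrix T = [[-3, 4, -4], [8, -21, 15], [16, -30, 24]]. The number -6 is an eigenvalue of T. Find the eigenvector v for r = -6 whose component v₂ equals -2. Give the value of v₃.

-2

T + 6I = [[3, 4, -4], [8, -15, 15], [16, -30, 30]].
Solving (T + 6I)v = 0 gives the eigenspace spanned by (0, -2, -2).
With v₂ = -2, v = (0, -2, -2), so v₃ = -2.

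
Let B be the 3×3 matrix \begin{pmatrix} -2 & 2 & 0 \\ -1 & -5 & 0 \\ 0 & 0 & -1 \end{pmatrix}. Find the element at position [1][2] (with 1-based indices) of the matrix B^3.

Characteristic polynomial: r^3 + 8r^2 + 19r + 12 = (r + 1)(r + 3)(r + 4), so the eigenvalues are -4, -3, -1.
r=-3: eigenvector (2, -1, 0).
r=-4: eigenvector (-1, 1, 0).
r=-1: eigenvector (0, 0, 1).
P = [[2, -1, 0], [-1, 1, 0], [0, 0, 1]], D = diag(-3, -4, -1), P⁻¹ = [[1, 1, 0], [1, 2, 0], [0, 0, 1]].
B³ = P·diag(-27, -64, -1)·P⁻¹ = [[10, 74, 0], [-37, -101, 0], [0, 0, -1]].
The requested entry is 74.

74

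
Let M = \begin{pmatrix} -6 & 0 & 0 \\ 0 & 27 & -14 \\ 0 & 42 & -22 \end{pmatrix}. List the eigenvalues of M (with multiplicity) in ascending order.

Characteristic polynomial: p(t) = t^3 + t^2 - 36t - 36 = (t - 6)(t + 1)(t + 6).
Roots (with multiplicity): -6, -1, 6.

-6, -1, 6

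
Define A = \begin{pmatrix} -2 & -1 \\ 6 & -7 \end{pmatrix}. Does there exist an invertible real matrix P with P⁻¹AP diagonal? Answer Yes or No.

Yes

Characteristic polynomial: p(s) = s^2 + 9s + 20 = (s + 4)(s + 5).
All 2 eigenvalues are distinct, so A is diagonalizable.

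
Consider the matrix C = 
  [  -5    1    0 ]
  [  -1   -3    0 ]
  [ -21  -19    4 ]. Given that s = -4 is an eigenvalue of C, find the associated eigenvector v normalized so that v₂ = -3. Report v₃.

-15

C + 4I = [[-1, 1, 0], [-1, 1, 0], [-21, -19, 8]].
Solving (C + 4I)v = 0 gives the eigenspace spanned by (-3, -3, -15).
With v₂ = -3, v = (-3, -3, -15), so v₃ = -15.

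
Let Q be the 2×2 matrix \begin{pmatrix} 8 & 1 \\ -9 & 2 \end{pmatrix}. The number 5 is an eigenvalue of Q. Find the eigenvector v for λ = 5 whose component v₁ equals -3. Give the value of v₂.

9

Q − 5I = [[3, 1], [-9, -3]].
Solving (Q − 5I)v = 0 gives the eigenspace spanned by (-3, 9).
With v₁ = -3, v = (-3, 9), so v₂ = 9.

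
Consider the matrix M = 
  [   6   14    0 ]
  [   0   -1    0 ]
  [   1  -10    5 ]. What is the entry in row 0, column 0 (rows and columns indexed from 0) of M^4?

Characteristic polynomial: s^3 - 10s^2 + 19s + 30 = (s - 6)(s - 5)(s + 1), so the eigenvalues are -1, 5, 6.
s=6: eigenvector (1, 0, 1).
s=5: eigenvector (0, 0, 1).
s=-1: eigenvector (-2, 1, 2).
P = [[1, 0, -2], [0, 0, 1], [1, 1, 2]], D = diag(6, 5, -1), P⁻¹ = [[1, 2, 0], [-1, -4, 1], [0, 1, 0]].
M⁴ = P·diag(1296, 625, 1)·P⁻¹ = [[1296, 2590, 0], [0, 1, 0], [671, 94, 625]].
The requested entry is 1296.

1296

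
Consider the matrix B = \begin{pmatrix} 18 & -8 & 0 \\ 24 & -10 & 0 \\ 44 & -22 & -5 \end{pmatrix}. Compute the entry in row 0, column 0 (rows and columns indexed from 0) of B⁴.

5136

Characteristic polynomial: t^3 - 3t^2 - 28t + 60 = (t - 6)(t - 2)(t + 5), so the eigenvalues are -5, 2, 6.
t=-5: eigenvector (0, 0, 1).
t=6: eigenvector (2, 3, 2).
t=2: eigenvector (-1, -2, 0).
P = [[0, 2, -1], [0, 3, -2], [1, 2, 0]], D = diag(-5, 6, 2), P⁻¹ = [[-4, 2, 1], [2, -1, 0], [3, -2, 0]].
B⁴ = P·diag(625, 1296, 16)·P⁻¹ = [[5136, -2560, 0], [7680, -3824, 0], [2684, -1342, 625]].
The requested entry is 5136.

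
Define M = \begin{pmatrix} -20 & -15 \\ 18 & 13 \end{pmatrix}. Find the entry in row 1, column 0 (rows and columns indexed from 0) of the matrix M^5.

18558

Characteristic polynomial: r^2 + 7r + 10 = (r + 2)(r + 5), so the eigenvalues are -5, -2.
r=-2: eigenvector (-5, 6).
r=-5: eigenvector (1, -1).
P = [[-5, 1], [6, -1]], D = diag(-2, -5), P⁻¹ = [[1, 1], [6, 5]].
M⁵ = P·diag(-32, -3125)·P⁻¹ = [[-18590, -15465], [18558, 15433]].
The requested entry is 18558.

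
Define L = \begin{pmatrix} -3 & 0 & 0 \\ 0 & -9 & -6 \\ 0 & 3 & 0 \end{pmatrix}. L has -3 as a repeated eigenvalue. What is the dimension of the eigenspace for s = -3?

2

L + 3I = [[0, 0, 0], [0, -6, -6], [0, 3, 3]].
This matrix has rank 1, so its null space has dimension 3 − 1 = 2.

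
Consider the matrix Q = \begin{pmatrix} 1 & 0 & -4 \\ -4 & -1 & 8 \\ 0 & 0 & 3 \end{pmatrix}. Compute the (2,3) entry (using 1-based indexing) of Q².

32

Characteristic polynomial: t^3 - 3t^2 - t + 3 = (t - 3)(t - 1)(t + 1), so the eigenvalues are -1, 1, 3.
t=1: eigenvector (1, -2, 0).
t=3: eigenvector (-2, 4, 1).
t=-1: eigenvector (0, 1, 0).
P = [[1, -2, 0], [-2, 4, 1], [0, 1, 0]], D = diag(1, 3, -1), P⁻¹ = [[1, 0, 2], [0, 0, 1], [2, 1, 0]].
Q² = P·diag(1, 9, 1)·P⁻¹ = [[1, 0, -16], [0, 1, 32], [0, 0, 9]].
The requested entry is 32.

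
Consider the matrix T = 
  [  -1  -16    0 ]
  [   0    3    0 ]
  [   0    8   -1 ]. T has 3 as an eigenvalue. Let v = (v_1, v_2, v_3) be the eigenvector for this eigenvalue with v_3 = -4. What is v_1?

T − 3I = [[-4, -16, 0], [0, 0, 0], [0, 8, -4]].
Solving (T − 3I)v = 0 gives the eigenspace spanned by (8, -2, -4).
With v_3 = -4, v = (8, -2, -4), so v_1 = 8.

8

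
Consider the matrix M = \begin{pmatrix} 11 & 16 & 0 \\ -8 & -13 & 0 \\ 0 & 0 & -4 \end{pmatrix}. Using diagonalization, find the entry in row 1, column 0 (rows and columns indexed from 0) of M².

16

Characteristic polynomial: μ^3 + 6μ^2 - 7μ - 60 = (μ - 3)(μ + 4)(μ + 5), so the eigenvalues are -5, -4, 3.
μ=3: eigenvector (2, -1, 0).
μ=-5: eigenvector (1, -1, 0).
μ=-4: eigenvector (0, 0, 1).
P = [[2, 1, 0], [-1, -1, 0], [0, 0, 1]], D = diag(3, -5, -4), P⁻¹ = [[1, 1, 0], [-1, -2, 0], [0, 0, 1]].
M² = P·diag(9, 25, 16)·P⁻¹ = [[-7, -32, 0], [16, 41, 0], [0, 0, 16]].
The requested entry is 16.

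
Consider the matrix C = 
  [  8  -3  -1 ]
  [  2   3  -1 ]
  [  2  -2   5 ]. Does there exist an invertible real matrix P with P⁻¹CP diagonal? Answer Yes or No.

Characteristic polynomial: p(s) = s^3 - 16s^2 + 85s - 150 = (s - 6)(s - 5)^2.
s = 5 has algebraic multiplicity 2; rank(C − 5I) = 2, so geometric multiplicity = 1.
Geometric multiplicity < algebraic multiplicity, so C is not diagonalizable.

No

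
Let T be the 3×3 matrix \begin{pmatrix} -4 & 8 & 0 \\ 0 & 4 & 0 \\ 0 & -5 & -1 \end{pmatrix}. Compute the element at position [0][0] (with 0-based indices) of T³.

Characteristic polynomial: s^3 + s^2 - 16s - 16 = (s - 4)(s + 1)(s + 4), so the eigenvalues are -4, -1, 4.
s=-4: eigenvector (1, 0, 0).
s=4: eigenvector (1, 1, -1).
s=-1: eigenvector (0, 0, 1).
P = [[1, 1, 0], [0, 1, 0], [0, -1, 1]], D = diag(-4, 4, -1), P⁻¹ = [[1, -1, 0], [0, 1, 0], [0, 1, 1]].
T³ = P·diag(-64, 64, -1)·P⁻¹ = [[-64, 128, 0], [0, 64, 0], [0, -65, -1]].
The requested entry is -64.

-64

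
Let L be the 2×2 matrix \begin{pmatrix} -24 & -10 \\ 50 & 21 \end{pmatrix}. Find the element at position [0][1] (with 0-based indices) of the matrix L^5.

-2050

Characteristic polynomial: μ^2 + 3μ - 4 = (μ - 1)(μ + 4), so the eigenvalues are -4, 1.
μ=-4: eigenvector (1, -2).
μ=1: eigenvector (-2, 5).
P = [[1, -2], [-2, 5]], D = diag(-4, 1), P⁻¹ = [[5, 2], [2, 1]].
L⁵ = P·diag(-1024, 1)·P⁻¹ = [[-5124, -2050], [10250, 4101]].
The requested entry is -2050.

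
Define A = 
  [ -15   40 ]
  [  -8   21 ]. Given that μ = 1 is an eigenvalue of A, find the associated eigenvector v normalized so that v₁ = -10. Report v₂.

A − 1I = [[-16, 40], [-8, 20]].
Solving (A − 1I)v = 0 gives the eigenspace spanned by (-10, -4).
With v₁ = -10, v = (-10, -4), so v₂ = -4.

-4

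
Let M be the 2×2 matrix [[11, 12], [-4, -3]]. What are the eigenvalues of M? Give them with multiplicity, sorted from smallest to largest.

3, 5

Characteristic polynomial: p(μ) = μ^2 - 8μ + 15 = (μ - 5)(μ - 3).
Roots (with multiplicity): 3, 5.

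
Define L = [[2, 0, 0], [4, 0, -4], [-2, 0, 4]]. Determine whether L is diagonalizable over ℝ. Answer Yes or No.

Yes

Characteristic polynomial: p(μ) = μ^3 - 6μ^2 + 8μ = μ(μ - 4)(μ - 2).
All 3 eigenvalues are distinct, so L is diagonalizable.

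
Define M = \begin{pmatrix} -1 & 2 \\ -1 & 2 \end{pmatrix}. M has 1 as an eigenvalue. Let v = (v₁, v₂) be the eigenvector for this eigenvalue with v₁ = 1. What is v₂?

1

M − 1I = [[-2, 2], [-1, 1]].
Solving (M − 1I)v = 0 gives the eigenspace spanned by (1, 1).
With v₁ = 1, v = (1, 1), so v₂ = 1.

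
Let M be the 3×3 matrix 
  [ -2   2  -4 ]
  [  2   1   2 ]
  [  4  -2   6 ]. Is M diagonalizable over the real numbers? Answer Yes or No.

Characteristic polynomial: p(r) = r^3 - 5r^2 + 8r - 4 = (r - 2)^2(r - 1).
r = 2 has algebraic multiplicity 2; rank(M − 2I) = 1, so geometric multiplicity = 2.
Every eigenvalue has geometric = algebraic multiplicity, so M is diagonalizable.

Yes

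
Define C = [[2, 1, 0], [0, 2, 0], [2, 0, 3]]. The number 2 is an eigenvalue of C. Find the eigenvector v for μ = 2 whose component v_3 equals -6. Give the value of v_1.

C − 2I = [[0, 1, 0], [0, 0, 0], [2, 0, 1]].
Solving (C − 2I)v = 0 gives the eigenspace spanned by (3, 0, -6).
With v_3 = -6, v = (3, 0, -6), so v_1 = 3.

3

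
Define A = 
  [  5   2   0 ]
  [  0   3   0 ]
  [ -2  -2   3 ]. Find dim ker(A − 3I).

2

A − 3I = [[2, 2, 0], [0, 0, 0], [-2, -2, 0]].
This matrix has rank 1, so its null space has dimension 3 − 1 = 2.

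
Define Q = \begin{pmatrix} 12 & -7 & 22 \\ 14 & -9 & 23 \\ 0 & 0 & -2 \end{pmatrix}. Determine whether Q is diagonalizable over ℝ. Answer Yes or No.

No

Characteristic polynomial: p(r) = r^3 - r^2 - 16r - 20 = (r - 5)(r + 2)^2.
r = -2 has algebraic multiplicity 2; rank(Q + 2I) = 2, so geometric multiplicity = 1.
Geometric multiplicity < algebraic multiplicity, so Q is not diagonalizable.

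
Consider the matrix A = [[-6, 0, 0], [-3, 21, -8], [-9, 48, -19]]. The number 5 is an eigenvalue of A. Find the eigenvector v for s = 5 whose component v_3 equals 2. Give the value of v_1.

0

A − 5I = [[-11, 0, 0], [-3, 16, -8], [-9, 48, -24]].
Solving (A − 5I)v = 0 gives the eigenspace spanned by (0, 1, 2).
With v_3 = 2, v = (0, 1, 2), so v_1 = 0.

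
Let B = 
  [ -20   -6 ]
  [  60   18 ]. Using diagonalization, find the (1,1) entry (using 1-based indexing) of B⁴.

160

Characteristic polynomial: r^2 + 2r = r(r + 2), so the eigenvalues are -2, 0.
r=-2: eigenvector (1, -3).
r=0: eigenvector (-3, 10).
P = [[1, -3], [-3, 10]], D = diag(-2, 0), P⁻¹ = [[10, 3], [3, 1]].
B⁴ = P·diag(16, 0)·P⁻¹ = [[160, 48], [-480, -144]].
The requested entry is 160.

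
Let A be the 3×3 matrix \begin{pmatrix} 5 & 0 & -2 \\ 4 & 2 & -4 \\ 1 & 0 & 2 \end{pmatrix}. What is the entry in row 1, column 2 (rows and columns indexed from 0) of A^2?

-24

Characteristic polynomial: μ^3 - 9μ^2 + 26μ - 24 = (μ - 4)(μ - 3)(μ - 2), so the eigenvalues are 2, 3, 4.
μ=3: eigenvector (1, 0, 1).
μ=2: eigenvector (0, 1, 0).
μ=4: eigenvector (-2, -2, -1).
P = [[1, 0, -2], [0, 1, -2], [1, 0, -1]], D = diag(3, 2, 4), P⁻¹ = [[-1, 0, 2], [-2, 1, 2], [-1, 0, 1]].
A² = P·diag(9, 4, 16)·P⁻¹ = [[23, 0, -14], [24, 4, -24], [7, 0, 2]].
The requested entry is -24.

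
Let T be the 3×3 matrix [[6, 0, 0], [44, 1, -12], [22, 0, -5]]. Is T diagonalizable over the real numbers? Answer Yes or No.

Yes

Characteristic polynomial: p(μ) = μ^3 - 2μ^2 - 29μ + 30 = (μ - 6)(μ - 1)(μ + 5).
All 3 eigenvalues are distinct, so T is diagonalizable.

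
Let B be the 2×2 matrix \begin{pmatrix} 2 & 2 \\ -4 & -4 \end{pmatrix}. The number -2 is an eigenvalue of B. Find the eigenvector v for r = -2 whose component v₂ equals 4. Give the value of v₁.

-2

B + 2I = [[4, 2], [-4, -2]].
Solving (B + 2I)v = 0 gives the eigenspace spanned by (-2, 4).
With v₂ = 4, v = (-2, 4), so v₁ = -2.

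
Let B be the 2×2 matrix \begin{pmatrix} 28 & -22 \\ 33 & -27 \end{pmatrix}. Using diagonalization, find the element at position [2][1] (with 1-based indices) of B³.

1023

Characteristic polynomial: t^2 - t - 30 = (t - 6)(t + 5), so the eigenvalues are -5, 6.
t=-5: eigenvector (2, 3).
t=6: eigenvector (1, 1).
P = [[2, 1], [3, 1]], D = diag(-5, 6), P⁻¹ = [[-1, 1], [3, -2]].
B³ = P·diag(-125, 216)·P⁻¹ = [[898, -682], [1023, -807]].
The requested entry is 1023.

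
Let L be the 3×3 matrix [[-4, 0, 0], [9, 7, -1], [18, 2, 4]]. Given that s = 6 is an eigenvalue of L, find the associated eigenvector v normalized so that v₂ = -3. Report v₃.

-3

L − 6I = [[-10, 0, 0], [9, 1, -1], [18, 2, -2]].
Solving (L − 6I)v = 0 gives the eigenspace spanned by (0, -3, -3).
With v₂ = -3, v = (0, -3, -3), so v₃ = -3.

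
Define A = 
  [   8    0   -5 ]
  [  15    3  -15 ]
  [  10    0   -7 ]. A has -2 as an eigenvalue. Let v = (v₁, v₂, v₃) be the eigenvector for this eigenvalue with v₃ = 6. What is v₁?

3

A + 2I = [[10, 0, -5], [15, 5, -15], [10, 0, -5]].
Solving (A + 2I)v = 0 gives the eigenspace spanned by (3, 9, 6).
With v₃ = 6, v = (3, 9, 6), so v₁ = 3.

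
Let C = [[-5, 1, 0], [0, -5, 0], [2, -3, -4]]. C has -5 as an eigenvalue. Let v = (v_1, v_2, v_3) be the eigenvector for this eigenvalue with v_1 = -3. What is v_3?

6

C + 5I = [[0, 1, 0], [0, 0, 0], [2, -3, 1]].
Solving (C + 5I)v = 0 gives the eigenspace spanned by (-3, 0, 6).
With v_1 = -3, v = (-3, 0, 6), so v_3 = 6.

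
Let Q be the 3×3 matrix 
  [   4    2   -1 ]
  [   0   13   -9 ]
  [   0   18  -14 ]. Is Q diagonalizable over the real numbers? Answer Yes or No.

No

Characteristic polynomial: p(s) = s^3 - 3s^2 - 24s + 80 = (s - 4)^2(s + 5).
s = 4 has algebraic multiplicity 2; rank(Q − 4I) = 2, so geometric multiplicity = 1.
Geometric multiplicity < algebraic multiplicity, so Q is not diagonalizable.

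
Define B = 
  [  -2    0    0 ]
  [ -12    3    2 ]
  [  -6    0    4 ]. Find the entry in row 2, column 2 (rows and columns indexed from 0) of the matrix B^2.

Characteristic polynomial: r^3 - 5r^2 - 2r + 24 = (r - 4)(r - 3)(r + 2), so the eigenvalues are -2, 3, 4.
r=3: eigenvector (0, 1, 0).
r=-2: eigenvector (1, 2, 1).
r=4: eigenvector (0, 2, 1).
P = [[0, 1, 0], [1, 2, 2], [0, 1, 1]], D = diag(3, -2, 4), P⁻¹ = [[0, 1, -2], [1, 0, 0], [-1, 0, 1]].
B² = P·diag(9, 4, 16)·P⁻¹ = [[4, 0, 0], [-24, 9, 14], [-12, 0, 16]].
The requested entry is 16.

16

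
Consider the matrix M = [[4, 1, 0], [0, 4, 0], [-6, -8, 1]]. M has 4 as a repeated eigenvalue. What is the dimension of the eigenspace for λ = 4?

M − 4I = [[0, 1, 0], [0, 0, 0], [-6, -8, -3]].
This matrix has rank 2, so its null space has dimension 3 − 2 = 1.

1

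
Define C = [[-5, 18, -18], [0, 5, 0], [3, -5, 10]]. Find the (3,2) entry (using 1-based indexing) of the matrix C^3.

Characteristic polynomial: t^3 - 10t^2 + 29t - 20 = (t - 5)(t - 4)(t - 1), so the eigenvalues are 1, 4, 5.
t=1: eigenvector (3, 0, -1).
t=5: eigenvector (0, 1, 1).
t=4: eigenvector (-2, 0, 1).
P = [[3, 0, -2], [0, 1, 0], [-1, 1, 1]], D = diag(1, 5, 4), P⁻¹ = [[1, -2, 2], [0, 1, 0], [1, -3, 3]].
C³ = P·diag(1, 125, 64)·P⁻¹ = [[-125, 378, -378], [0, 125, 0], [63, -65, 190]].
The requested entry is -65.

-65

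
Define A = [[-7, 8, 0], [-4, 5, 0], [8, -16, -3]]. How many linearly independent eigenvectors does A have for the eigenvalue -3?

2

A + 3I = [[-4, 8, 0], [-4, 8, 0], [8, -16, 0]].
This matrix has rank 1, so its null space has dimension 3 − 1 = 2.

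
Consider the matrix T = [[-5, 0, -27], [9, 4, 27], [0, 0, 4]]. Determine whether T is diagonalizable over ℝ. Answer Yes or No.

Characteristic polynomial: p(r) = r^3 - 3r^2 - 24r + 80 = (r - 4)^2(r + 5).
r = 4 has algebraic multiplicity 2; rank(T − 4I) = 1, so geometric multiplicity = 2.
Every eigenvalue has geometric = algebraic multiplicity, so T is diagonalizable.

Yes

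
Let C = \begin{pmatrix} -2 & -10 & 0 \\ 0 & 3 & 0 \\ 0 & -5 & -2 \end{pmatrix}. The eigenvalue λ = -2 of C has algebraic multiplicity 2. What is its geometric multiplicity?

2

C + 2I = [[0, -10, 0], [0, 5, 0], [0, -5, 0]].
This matrix has rank 1, so its null space has dimension 3 − 1 = 2.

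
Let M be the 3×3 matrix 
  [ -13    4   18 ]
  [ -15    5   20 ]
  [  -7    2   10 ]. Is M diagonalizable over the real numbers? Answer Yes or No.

Characteristic polynomial: p(t) = t^3 - 2t^2 + t = t(t - 1)^2.
t = 1 has algebraic multiplicity 2; rank(M − 1I) = 2, so geometric multiplicity = 1.
Geometric multiplicity < algebraic multiplicity, so M is not diagonalizable.

No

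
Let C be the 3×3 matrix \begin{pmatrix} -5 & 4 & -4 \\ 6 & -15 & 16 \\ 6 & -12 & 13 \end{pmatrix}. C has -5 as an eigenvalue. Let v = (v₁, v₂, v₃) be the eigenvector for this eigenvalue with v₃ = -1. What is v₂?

-1

C + 5I = [[0, 4, -4], [6, -10, 16], [6, -12, 18]].
Solving (C + 5I)v = 0 gives the eigenspace spanned by (1, -1, -1).
With v₃ = -1, v = (1, -1, -1), so v₂ = -1.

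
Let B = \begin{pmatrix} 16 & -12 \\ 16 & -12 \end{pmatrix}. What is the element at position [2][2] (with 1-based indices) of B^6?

Characteristic polynomial: t^2 - 4t = t(t - 4), so the eigenvalues are 0, 4.
t=0: eigenvector (3, 4).
t=4: eigenvector (1, 1).
P = [[3, 1], [4, 1]], D = diag(0, 4), P⁻¹ = [[-1, 1], [4, -3]].
B⁶ = P·diag(0, 4096)·P⁻¹ = [[16384, -12288], [16384, -12288]].
The requested entry is -12288.

-12288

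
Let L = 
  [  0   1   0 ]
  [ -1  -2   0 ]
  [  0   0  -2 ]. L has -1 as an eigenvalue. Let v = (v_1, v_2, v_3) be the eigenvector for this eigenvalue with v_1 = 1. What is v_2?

-1

L + 1I = [[1, 1, 0], [-1, -1, 0], [0, 0, -1]].
Solving (L + 1I)v = 0 gives the eigenspace spanned by (1, -1, 0).
With v_1 = 1, v = (1, -1, 0), so v_2 = -1.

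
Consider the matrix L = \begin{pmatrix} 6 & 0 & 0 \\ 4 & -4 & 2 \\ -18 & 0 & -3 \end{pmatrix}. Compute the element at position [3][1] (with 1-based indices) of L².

Characteristic polynomial: t^3 + t^2 - 30t - 72 = (t - 6)(t + 3)(t + 4), so the eigenvalues are -4, -3, 6.
t=6: eigenvector (1, 0, -2).
t=-4: eigenvector (0, 1, 0).
t=-3: eigenvector (0, 2, 1).
P = [[1, 0, 0], [0, 1, 2], [-2, 0, 1]], D = diag(6, -4, -3), P⁻¹ = [[1, 0, 0], [-4, 1, -2], [2, 0, 1]].
L² = P·diag(36, 16, 9)·P⁻¹ = [[36, 0, 0], [-28, 16, -14], [-54, 0, 9]].
The requested entry is -54.

-54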